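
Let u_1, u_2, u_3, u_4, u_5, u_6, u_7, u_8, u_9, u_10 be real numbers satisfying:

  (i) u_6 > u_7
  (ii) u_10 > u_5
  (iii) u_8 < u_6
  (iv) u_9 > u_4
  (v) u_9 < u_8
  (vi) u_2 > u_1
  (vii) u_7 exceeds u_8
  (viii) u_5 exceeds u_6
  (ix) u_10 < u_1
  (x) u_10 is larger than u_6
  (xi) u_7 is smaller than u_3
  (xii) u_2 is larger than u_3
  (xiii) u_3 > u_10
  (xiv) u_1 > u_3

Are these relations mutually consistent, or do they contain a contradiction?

Every relation is compatible with u_4 < u_9 < u_8 < u_7 < u_6 < u_5 < u_10 < u_3 < u_1 < u_2; the set is consistent.

consistent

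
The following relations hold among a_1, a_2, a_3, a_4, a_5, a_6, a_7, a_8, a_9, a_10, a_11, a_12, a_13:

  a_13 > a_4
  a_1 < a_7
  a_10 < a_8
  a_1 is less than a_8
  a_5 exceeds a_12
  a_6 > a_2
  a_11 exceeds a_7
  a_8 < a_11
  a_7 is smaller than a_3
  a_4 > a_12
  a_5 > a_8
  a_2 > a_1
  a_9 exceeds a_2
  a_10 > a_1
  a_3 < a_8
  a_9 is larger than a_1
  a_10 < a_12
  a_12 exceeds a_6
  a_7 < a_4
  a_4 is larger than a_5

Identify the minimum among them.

Chaining upward from a_1: directly above it, a_2, a_7, a_10, a_8, a_9; then a_6, a_3, a_11, a_12, a_5, a_4; then a_13.
That covers every other element, and nothing is given below a_1, so a_1 is the minimum.

a_1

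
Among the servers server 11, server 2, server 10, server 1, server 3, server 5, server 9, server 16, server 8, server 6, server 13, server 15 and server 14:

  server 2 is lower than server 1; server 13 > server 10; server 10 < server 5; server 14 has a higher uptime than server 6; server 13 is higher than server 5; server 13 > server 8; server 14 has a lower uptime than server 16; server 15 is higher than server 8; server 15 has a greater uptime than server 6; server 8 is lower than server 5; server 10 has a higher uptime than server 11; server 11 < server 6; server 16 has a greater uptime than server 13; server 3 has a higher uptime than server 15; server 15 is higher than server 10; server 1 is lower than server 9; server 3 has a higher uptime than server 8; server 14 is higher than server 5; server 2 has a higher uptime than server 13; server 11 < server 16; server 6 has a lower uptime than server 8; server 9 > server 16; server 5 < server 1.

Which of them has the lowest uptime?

Chaining upward from server 11: directly above it, server 10, server 6, server 16; then server 8, server 5, server 15, server 14, server 13, server 9; then server 3, server 2, server 1.
That covers every other element, and nothing is given below server 11, so server 11 is the lowest uptime.

server 11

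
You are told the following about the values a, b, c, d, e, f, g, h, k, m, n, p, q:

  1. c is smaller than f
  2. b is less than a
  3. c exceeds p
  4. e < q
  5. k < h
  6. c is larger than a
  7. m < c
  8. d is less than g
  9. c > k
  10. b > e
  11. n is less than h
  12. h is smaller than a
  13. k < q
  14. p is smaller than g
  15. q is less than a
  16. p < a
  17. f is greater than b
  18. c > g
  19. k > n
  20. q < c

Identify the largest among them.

f

Chaining downward from f: directly below it, b, c; then e, k, q, p, g, m, a; then n, d, h.
That covers every other element, and nothing is given above f, so f is the largest.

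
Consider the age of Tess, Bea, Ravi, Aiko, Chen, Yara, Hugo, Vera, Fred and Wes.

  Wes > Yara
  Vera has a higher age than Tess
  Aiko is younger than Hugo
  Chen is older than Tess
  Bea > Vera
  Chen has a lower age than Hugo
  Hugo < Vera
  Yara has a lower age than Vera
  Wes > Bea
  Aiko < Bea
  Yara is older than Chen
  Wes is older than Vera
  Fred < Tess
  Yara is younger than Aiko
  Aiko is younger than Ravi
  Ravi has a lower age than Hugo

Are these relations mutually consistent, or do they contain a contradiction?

Every relation is compatible with Fred < Tess < Chen < Yara < Aiko < Ravi < Hugo < Vera < Bea < Wes; the set is consistent.

consistent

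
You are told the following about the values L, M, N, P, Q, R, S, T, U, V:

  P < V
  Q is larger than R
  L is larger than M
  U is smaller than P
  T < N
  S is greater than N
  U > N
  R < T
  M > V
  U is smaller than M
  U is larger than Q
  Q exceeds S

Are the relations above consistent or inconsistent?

consistent

The single ordering R < T < N < S < Q < U < P < V < M < L satisfies every listed relation, so no contradiction arises.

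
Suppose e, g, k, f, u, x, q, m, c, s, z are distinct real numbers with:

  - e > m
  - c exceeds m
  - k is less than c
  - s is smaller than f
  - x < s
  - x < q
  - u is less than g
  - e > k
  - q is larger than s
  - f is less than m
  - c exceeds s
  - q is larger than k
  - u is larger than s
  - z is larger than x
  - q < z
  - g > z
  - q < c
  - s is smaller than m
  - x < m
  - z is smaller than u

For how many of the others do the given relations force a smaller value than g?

6

Directly below g: z, u.
One step further: x, s, q (5 so far).
One step further: k (6 so far).
No other element is forced below g by the given relations, so the count is 6.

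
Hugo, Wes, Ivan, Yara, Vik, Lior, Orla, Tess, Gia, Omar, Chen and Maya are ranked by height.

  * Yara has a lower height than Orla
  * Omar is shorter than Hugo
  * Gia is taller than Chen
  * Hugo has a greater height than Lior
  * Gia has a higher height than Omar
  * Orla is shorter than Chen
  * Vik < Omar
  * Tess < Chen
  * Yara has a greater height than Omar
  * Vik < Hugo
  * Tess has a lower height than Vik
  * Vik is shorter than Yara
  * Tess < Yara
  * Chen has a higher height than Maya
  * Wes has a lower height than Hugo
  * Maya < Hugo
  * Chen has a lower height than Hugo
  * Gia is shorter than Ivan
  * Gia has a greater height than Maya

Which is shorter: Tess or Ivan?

Tess

Tess < Vik and Vik < Omar give Tess < Omar.
Then Omar < Yara extends the chain to Yara.
With Yara < Orla: Tess < Vik < Omar < Yara < Orla.
Then Orla < Chen extends the chain to Chen.
Then Chen < Gia extends the chain to Gia.
With Gia < Ivan: Tess < Vik < Omar < Yara < Orla < Chen < Gia < Ivan.
So Tess < Ivan; Tess is the shorter of the two.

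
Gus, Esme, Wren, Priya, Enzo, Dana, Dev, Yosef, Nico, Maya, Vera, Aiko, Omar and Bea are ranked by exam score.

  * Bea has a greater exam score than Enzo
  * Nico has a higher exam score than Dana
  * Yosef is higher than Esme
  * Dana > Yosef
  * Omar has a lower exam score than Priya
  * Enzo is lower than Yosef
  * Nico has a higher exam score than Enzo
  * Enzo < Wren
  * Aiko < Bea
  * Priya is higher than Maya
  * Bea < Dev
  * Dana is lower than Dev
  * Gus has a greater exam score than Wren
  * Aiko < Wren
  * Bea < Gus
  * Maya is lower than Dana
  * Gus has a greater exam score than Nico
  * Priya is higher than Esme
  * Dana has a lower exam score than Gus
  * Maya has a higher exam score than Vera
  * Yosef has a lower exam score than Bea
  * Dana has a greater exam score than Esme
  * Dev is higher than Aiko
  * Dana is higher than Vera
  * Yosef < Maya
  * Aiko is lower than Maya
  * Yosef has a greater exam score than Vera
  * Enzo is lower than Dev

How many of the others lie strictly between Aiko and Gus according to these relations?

The relations place Aiko below Gus. An element lies strictly between them when it is forced above Aiko and also forced below Gus.
Above Aiko: {Wren, Bea, Maya, Dana, Dev, Nico, Priya}. Below Gus: {Enzo, Esme, Vera, Wren, Yosef, Bea, Maya, Dana, Nico}.
Intersection: {Wren, Bea, Maya, Dana, Nico} — 5.

5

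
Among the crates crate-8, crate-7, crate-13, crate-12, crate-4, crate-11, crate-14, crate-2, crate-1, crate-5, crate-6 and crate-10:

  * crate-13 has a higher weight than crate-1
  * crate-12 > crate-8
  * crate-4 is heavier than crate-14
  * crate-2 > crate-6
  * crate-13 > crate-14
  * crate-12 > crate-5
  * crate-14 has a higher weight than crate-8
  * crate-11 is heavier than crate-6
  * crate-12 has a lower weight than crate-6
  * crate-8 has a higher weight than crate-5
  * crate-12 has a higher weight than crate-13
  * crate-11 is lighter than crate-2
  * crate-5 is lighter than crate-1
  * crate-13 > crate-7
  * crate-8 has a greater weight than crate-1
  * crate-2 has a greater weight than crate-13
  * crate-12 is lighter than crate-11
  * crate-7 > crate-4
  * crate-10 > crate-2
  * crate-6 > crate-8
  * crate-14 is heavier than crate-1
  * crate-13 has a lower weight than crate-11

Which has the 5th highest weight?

Chaining the given pairs: crate-5 < crate-1 < crate-8 < crate-14 < crate-4 < crate-7 < crate-13 < crate-12 < crate-6 < crate-11 < crate-2 < crate-10.
Counting 5 from the largest end gives crate-12.

crate-12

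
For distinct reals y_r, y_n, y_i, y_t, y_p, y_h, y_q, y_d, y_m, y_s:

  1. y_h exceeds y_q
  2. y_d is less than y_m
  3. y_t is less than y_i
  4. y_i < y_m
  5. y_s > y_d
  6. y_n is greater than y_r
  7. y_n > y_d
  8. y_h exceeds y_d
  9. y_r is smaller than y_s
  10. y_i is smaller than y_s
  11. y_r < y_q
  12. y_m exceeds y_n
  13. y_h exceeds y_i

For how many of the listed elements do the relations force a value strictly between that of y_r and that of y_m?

1

Chaining upward from y_r reaches: y_s, y_q, y_n, y_h.
Chaining downward from y_m reaches: y_t, y_d, y_i, y_n.
Strictly between y_r and y_m are those in both lists: y_n — 1 element.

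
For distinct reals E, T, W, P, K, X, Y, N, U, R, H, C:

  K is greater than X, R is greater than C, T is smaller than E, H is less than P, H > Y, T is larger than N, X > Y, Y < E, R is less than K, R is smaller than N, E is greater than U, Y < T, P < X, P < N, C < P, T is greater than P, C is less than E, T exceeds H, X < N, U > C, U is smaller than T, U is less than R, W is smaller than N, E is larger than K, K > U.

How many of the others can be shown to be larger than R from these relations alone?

Directly above R: K, N.
One step further: T, E (4 so far).
Nothing else is reachable above R; 4 in all.

4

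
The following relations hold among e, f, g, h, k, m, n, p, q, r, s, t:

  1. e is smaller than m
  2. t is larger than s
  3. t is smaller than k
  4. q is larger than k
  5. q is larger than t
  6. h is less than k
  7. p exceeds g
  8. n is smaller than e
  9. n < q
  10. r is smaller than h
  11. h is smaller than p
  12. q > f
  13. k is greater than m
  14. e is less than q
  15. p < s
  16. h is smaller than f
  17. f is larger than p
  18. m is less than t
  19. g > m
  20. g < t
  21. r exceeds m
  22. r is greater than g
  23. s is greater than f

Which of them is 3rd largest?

t

The consecutive relations fix a unique order: n < e < m < g < r < h < p < f < s < t < k < q.
Counting 3 from the largest end gives t.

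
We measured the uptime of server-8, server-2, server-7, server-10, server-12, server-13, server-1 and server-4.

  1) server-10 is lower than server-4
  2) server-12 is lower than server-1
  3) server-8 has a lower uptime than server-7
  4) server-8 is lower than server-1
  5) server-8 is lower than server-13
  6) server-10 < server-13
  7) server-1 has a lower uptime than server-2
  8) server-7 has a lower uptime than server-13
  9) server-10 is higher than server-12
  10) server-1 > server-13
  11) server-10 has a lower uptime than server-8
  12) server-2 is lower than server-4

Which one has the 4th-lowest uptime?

The consecutive relations fix a unique order: server-12 < server-10 < server-8 < server-7 < server-13 < server-1 < server-2 < server-4.
The 4th smallest is server-7.

server-7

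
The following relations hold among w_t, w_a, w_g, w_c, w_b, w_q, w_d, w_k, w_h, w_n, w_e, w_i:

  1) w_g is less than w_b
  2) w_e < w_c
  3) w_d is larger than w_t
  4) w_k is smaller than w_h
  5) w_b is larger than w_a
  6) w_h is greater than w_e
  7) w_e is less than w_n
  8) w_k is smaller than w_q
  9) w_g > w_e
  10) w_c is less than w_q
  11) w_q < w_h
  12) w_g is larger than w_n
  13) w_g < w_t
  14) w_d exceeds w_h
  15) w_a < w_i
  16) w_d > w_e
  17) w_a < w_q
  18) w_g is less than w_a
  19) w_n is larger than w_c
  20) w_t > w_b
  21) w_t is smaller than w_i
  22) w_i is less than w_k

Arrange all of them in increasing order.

w_e < w_c < w_n < w_g < w_a < w_b < w_t < w_i < w_k < w_q < w_h < w_d

Nothing is placed below w_e, so it is least; from there w_e < w_c; w_c < w_n; w_n < w_g; w_g < w_a; w_a < w_b; w_b < w_t; w_t < w_i; w_i < w_k; w_k < w_q; w_q < w_h; w_h < w_d, each given directly.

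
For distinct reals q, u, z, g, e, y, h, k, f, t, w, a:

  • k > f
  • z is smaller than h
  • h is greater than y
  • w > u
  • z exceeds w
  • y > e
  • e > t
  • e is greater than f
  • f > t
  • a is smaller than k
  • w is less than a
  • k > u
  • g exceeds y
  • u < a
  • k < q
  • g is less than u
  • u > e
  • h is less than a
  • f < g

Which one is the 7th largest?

u

Chaining the given pairs: t < f < e < y < g < u < w < z < h < a < k < q.
The 7th largest is u.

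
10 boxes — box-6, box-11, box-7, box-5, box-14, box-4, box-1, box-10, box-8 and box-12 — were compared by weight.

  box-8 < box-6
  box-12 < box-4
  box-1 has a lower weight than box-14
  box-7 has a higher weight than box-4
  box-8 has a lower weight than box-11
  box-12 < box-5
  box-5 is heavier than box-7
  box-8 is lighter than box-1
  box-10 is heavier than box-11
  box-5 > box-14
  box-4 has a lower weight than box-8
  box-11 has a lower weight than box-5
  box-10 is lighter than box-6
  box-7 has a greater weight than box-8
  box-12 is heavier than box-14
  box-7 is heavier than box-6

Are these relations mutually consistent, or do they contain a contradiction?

We have box-8 < box-1 stated directly, yet also box-1 < box-14 < box-12 < box-4 < box-8 by chaining the others — so box-1 < box-8. Contradiction.

inconsistent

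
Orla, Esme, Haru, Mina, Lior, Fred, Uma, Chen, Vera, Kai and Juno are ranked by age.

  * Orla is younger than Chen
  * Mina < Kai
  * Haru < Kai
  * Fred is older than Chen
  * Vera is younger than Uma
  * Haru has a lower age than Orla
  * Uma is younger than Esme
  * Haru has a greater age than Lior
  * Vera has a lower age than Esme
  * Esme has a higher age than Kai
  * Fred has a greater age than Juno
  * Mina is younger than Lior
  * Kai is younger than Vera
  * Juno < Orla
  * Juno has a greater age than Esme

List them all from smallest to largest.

Nothing is placed below Mina, so it is least; from there Mina < Lior; Lior < Haru; Haru < Kai; Kai < Vera; Vera < Uma; Uma < Esme; Esme < Juno; Juno < Orla; Orla < Chen; Chen < Fred, each given directly.

Mina < Lior < Haru < Kai < Vera < Uma < Esme < Juno < Orla < Chen < Fred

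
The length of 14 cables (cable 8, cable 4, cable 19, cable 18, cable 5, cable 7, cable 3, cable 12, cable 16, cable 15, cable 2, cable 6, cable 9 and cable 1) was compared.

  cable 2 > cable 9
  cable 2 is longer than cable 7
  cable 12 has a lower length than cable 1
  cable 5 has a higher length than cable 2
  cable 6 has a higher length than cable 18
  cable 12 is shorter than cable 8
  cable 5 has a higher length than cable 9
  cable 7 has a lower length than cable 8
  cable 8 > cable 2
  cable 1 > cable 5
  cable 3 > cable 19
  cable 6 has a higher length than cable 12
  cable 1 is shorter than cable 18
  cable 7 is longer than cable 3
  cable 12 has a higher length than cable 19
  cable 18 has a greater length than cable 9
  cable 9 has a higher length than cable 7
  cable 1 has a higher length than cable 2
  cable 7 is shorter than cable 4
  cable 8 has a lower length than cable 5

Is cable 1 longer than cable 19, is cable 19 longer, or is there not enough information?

cable 1

Following the relations from cable 19: cable 19 < cable 3 < cable 7 < cable 9 < cable 2 < cable 8 < cable 5 < cable 1.
So cable 1 is longer.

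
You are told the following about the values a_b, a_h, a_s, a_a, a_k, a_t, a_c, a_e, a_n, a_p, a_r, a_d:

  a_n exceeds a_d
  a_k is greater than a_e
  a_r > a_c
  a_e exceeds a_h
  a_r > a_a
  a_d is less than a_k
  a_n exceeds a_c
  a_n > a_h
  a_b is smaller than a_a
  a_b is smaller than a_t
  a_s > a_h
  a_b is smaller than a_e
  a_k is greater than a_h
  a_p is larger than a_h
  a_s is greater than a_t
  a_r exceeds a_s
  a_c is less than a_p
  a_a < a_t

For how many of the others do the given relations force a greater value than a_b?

6

The elements the relations force above a_b are a_a, a_t, a_e, a_s, a_k, a_r — no chain reaches any other.
That is 6.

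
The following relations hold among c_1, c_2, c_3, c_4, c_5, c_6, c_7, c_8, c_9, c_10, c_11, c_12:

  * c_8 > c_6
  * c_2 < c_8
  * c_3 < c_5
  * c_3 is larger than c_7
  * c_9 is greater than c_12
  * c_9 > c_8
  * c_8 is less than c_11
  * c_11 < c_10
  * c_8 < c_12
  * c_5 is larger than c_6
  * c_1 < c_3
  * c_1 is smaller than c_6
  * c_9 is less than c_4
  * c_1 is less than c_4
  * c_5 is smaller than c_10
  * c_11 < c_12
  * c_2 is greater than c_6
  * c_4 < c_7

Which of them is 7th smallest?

The consecutive relations fix a unique order: c_1 < c_6 < c_2 < c_8 < c_11 < c_12 < c_9 < c_4 < c_7 < c_3 < c_5 < c_10.
The 7th smallest is c_9.

c_9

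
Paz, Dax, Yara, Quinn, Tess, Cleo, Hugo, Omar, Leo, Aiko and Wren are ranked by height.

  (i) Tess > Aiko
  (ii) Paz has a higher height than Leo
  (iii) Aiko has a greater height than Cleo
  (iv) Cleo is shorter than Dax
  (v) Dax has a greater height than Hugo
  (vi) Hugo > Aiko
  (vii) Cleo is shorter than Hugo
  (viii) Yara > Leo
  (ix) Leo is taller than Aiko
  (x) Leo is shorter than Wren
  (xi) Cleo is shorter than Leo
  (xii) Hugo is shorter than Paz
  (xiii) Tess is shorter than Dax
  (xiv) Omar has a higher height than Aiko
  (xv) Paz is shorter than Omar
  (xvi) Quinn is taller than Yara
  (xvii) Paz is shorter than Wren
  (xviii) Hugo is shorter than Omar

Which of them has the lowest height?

Aiko is not least since Cleo < Aiko; Leo is not least since Aiko < Leo; Hugo is not least since Cleo < Hugo; Yara is not least since Leo < Yara; Paz is not least since Leo < Paz; Wren is not least since Paz < Wren; Quinn is not least since Yara < Quinn; Tess is not least since Aiko < Tess; Dax is not least since Cleo < Dax; Omar is not least since Hugo < Omar.
Only Cleo has nothing below it, so Cleo is the lowest height.

Cleo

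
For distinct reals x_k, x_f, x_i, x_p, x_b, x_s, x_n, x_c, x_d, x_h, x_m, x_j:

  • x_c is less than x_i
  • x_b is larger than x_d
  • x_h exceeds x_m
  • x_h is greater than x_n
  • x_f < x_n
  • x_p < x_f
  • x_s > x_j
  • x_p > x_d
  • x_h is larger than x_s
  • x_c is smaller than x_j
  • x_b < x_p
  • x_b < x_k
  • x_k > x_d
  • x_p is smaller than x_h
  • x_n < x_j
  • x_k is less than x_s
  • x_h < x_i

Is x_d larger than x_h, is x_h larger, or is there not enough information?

x_h

x_d < x_b < x_p < x_f < x_n < x_j < x_s < x_h, by transitivity through x_b, x_p, x_f, x_n, x_j, x_s.
So x_h is larger.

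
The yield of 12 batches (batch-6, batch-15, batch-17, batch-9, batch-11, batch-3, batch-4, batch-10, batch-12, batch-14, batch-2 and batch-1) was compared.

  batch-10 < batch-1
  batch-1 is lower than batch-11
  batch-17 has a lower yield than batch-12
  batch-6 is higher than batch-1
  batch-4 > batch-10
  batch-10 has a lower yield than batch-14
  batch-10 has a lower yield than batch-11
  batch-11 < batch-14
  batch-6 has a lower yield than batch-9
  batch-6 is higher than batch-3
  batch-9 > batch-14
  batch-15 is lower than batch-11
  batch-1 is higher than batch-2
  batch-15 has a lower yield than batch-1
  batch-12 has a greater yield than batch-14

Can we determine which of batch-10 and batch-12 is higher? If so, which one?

batch-12

batch-10 < batch-1 and batch-1 < batch-11 give batch-10 < batch-11.
With batch-11 < batch-14: batch-10 < batch-1 < batch-11 < batch-14.
With batch-14 < batch-12: batch-10 < batch-1 < batch-11 < batch-14 < batch-12.
So batch-12 is higher.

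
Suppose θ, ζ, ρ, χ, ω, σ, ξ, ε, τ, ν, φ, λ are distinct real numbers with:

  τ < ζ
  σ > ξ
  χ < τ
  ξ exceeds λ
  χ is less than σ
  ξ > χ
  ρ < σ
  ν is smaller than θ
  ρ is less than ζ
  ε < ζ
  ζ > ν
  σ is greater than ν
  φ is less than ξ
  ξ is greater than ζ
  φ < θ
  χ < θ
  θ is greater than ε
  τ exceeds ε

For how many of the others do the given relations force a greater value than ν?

From ν the given relations immediately reach θ, ζ, σ.
From those, ξ — 4 in total.
No other element is forced above ν by the given relations, so the count is 4.

4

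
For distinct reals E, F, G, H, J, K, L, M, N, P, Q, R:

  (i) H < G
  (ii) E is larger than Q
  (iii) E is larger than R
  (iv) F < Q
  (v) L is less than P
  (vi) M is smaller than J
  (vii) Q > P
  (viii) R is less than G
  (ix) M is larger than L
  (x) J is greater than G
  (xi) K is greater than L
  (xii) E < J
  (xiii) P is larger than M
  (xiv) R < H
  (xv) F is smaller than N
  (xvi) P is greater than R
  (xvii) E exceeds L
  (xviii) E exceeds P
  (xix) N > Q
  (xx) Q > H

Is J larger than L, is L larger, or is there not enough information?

The relevant relations are L < M; M < P; P < Q; Q < E; E < J.
Chaining these gives L < M < P < Q < E < J.
So J is larger.

J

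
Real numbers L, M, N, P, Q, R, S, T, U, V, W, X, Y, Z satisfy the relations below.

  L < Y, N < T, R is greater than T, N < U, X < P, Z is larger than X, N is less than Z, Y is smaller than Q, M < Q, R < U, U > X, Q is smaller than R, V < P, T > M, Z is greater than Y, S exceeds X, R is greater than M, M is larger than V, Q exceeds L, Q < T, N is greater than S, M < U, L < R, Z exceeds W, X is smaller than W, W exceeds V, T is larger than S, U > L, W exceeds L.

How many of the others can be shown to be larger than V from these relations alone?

8

From V the given relations immediately reach M, P, W.
From those, Q, Z, T, R, U — 8 in total.
No other element is forced above V by the given relations, so the count is 8.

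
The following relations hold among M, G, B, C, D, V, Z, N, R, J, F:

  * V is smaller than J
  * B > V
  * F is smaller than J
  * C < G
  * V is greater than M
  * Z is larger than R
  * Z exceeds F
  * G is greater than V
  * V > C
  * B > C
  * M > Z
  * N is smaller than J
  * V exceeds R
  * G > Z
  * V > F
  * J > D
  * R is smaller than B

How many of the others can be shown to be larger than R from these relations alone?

Directly above R: Z, V, B.
One step further: M, G, J (6 so far).
No other element is forced above R by the given relations, so the count is 6.

6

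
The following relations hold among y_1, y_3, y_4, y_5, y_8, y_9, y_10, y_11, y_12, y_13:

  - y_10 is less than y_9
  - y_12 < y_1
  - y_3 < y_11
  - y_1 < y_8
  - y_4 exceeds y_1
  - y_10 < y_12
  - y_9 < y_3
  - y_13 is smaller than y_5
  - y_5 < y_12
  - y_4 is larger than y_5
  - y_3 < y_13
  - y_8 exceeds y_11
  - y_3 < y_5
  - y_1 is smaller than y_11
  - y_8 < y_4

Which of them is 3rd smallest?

Piecing the relations together gives one ordering: y_10 < y_9 < y_3 < y_13 < y_5 < y_12 < y_1 < y_11 < y_8 < y_4.
The 3rd smallest is y_3.

y_3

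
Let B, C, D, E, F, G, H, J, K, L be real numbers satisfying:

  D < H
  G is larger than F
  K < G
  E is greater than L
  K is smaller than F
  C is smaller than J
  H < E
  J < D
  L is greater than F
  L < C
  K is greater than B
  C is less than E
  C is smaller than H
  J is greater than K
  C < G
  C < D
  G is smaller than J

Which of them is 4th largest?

J

Piecing the relations together gives one ordering: B < K < F < L < C < G < J < D < H < E.
The 4th largest is J.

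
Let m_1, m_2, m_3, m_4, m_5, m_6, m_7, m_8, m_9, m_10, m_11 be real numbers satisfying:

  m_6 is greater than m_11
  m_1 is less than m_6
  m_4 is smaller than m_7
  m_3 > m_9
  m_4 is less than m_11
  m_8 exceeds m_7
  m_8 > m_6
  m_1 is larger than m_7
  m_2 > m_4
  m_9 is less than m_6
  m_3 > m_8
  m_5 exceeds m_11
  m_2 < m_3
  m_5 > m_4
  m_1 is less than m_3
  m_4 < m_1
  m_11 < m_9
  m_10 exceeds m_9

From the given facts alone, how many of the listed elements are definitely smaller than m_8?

From m_8 the given relations immediately reach m_7, m_6.
From those, m_4, m_11, m_9, m_1 — 6 in total.
Nothing else is reachable below m_8; 6 in all.

6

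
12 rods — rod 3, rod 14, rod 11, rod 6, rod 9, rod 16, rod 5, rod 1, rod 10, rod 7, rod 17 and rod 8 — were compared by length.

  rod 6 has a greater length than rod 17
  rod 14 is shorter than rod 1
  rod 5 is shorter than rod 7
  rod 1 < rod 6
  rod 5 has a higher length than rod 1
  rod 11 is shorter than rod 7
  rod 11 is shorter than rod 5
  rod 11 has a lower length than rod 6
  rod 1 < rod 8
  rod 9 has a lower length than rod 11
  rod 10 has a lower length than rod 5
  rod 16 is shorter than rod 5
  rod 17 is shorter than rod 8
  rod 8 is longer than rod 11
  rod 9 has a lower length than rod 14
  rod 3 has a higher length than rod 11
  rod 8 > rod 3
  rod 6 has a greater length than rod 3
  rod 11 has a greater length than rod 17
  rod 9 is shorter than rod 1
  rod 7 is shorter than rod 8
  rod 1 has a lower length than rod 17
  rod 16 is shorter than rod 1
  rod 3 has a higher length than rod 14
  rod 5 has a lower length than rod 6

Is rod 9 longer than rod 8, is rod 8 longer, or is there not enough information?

rod 9 < rod 14 and rod 14 < rod 1 give rod 9 < rod 1.
With rod 1 < rod 17: rod 9 < rod 14 < rod 1 < rod 17.
Then rod 17 < rod 11 extends the chain to rod 11.
Then rod 11 < rod 5 extends the chain to rod 5.
With rod 5 < rod 7: rod 9 < rod 14 < rod 1 < rod 17 < rod 11 < rod 5 < rod 7.
With rod 7 < rod 8: rod 9 < rod 14 < rod 1 < rod 17 < rod 11 < rod 5 < rod 7 < rod 8.
So rod 8 is longer.

rod 8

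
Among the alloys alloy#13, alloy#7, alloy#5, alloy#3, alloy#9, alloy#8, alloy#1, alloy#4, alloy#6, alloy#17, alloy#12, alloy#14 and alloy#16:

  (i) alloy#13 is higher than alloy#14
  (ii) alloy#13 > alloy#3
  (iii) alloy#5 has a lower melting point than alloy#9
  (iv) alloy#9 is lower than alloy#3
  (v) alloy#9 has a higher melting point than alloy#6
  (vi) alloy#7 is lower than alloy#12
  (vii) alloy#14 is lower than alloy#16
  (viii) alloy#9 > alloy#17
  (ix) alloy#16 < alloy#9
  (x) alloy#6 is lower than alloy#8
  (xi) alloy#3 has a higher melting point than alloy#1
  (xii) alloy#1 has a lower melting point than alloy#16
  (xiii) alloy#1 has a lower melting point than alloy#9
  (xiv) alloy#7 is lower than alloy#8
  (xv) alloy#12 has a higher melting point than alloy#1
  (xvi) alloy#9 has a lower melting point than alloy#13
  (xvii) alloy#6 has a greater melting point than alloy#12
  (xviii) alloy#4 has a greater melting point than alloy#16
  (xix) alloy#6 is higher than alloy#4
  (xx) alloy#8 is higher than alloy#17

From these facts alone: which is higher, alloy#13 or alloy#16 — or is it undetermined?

Following the relations from alloy#16: alloy#16 < alloy#4 < alloy#6 < alloy#9 < alloy#3 < alloy#13.
So alloy#13 is higher.

alloy#13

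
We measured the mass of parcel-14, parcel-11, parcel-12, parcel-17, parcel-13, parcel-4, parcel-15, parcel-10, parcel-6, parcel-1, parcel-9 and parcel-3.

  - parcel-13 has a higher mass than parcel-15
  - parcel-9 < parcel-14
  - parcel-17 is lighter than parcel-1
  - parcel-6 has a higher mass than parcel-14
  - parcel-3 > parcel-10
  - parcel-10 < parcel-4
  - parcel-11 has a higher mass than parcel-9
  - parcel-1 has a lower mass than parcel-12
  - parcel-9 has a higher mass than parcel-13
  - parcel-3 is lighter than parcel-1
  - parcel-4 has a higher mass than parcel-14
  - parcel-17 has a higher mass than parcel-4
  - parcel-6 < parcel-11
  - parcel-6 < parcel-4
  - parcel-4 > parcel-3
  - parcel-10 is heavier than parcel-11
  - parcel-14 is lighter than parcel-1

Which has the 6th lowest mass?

parcel-11

Chaining the given pairs: parcel-15 < parcel-13 < parcel-9 < parcel-14 < parcel-6 < parcel-11 < parcel-10 < parcel-3 < parcel-4 < parcel-17 < parcel-1 < parcel-12.
The 6th smallest is parcel-11.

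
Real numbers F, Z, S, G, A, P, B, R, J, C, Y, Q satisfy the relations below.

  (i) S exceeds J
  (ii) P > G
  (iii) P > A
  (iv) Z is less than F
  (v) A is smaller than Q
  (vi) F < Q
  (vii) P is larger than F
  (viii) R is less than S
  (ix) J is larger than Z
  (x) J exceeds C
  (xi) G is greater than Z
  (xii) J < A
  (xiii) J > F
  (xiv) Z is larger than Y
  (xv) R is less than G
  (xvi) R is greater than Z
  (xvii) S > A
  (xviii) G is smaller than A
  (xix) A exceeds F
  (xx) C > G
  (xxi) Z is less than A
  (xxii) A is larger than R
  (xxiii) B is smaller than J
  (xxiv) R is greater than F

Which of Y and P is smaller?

Y

The relevant relations are Y < Z; Z < F; F < R; R < G; G < C; C < J; J < A; A < P.
Together: Y < Z < F < R < G < C < J < A < P.
So Y < P; Y is the smaller of the two.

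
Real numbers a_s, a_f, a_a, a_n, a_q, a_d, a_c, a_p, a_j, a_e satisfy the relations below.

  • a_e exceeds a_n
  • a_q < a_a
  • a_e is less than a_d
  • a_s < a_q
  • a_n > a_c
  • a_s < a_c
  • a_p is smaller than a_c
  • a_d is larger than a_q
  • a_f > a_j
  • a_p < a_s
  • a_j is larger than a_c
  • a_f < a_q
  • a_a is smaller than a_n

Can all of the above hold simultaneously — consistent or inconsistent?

consistent

The single ordering a_p < a_s < a_c < a_j < a_f < a_q < a_a < a_n < a_e < a_d satisfies every listed relation, so no contradiction arises.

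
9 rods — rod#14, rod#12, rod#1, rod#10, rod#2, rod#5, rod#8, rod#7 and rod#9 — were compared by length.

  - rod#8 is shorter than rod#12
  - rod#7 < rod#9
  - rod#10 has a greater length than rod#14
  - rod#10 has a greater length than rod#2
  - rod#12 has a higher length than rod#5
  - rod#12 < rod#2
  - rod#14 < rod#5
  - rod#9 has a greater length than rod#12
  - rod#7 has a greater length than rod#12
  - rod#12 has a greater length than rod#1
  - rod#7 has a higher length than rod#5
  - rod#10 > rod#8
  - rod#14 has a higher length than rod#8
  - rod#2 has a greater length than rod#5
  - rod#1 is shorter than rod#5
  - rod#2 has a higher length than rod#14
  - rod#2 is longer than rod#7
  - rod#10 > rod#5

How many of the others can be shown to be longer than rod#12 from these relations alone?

The elements the relations force above rod#12 are rod#7, rod#2, rod#10, rod#9 — no chain reaches any other.
That is 4.

4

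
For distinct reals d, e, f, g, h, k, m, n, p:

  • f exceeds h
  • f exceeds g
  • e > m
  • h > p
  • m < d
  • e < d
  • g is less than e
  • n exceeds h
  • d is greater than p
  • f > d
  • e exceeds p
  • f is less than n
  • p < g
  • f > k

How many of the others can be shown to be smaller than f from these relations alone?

7

The elements the relations force below f are p, m, g, e, k, h, d — no chain reaches any other.
That is 7.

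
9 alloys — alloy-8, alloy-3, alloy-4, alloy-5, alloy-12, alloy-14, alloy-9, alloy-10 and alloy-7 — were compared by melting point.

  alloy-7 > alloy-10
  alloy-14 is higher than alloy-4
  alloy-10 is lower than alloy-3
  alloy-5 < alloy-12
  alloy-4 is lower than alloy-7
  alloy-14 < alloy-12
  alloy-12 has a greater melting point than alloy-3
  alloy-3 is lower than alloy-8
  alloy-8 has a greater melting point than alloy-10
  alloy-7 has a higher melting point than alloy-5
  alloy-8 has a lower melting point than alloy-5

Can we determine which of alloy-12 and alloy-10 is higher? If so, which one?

alloy-12

The relevant relations are alloy-10 < alloy-3; alloy-3 < alloy-8; alloy-8 < alloy-5; alloy-5 < alloy-12.
Chaining these gives alloy-10 < alloy-3 < alloy-8 < alloy-5 < alloy-12.
So alloy-12 is higher.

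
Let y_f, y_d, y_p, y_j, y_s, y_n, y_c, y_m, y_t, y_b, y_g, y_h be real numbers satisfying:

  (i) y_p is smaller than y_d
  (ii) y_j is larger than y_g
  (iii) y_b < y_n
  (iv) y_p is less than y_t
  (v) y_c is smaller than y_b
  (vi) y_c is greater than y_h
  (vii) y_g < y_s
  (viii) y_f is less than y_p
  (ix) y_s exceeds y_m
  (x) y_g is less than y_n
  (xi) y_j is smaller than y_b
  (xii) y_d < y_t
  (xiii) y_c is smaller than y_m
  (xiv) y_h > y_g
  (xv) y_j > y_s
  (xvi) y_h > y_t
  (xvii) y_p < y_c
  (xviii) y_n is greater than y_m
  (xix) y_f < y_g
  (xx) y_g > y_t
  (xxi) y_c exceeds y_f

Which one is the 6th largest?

Chaining the given pairs: y_f < y_p < y_d < y_t < y_g < y_h < y_c < y_m < y_s < y_j < y_b < y_n.
The 6th largest is y_c.

y_c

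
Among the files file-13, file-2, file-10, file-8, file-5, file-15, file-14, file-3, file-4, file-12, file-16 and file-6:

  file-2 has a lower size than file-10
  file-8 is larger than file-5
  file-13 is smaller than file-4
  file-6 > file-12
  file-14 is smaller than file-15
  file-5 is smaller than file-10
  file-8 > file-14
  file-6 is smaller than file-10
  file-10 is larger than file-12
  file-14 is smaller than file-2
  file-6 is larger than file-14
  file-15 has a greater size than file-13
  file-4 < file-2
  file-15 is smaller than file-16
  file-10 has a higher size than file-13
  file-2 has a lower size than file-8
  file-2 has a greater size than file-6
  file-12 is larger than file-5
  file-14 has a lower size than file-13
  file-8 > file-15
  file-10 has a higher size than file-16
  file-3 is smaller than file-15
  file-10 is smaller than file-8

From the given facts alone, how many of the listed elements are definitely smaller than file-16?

Directly below file-16: file-15.
One step further: file-14, file-3, file-13 (4 so far).
Nothing else is reachable below file-16; 4 in all.

4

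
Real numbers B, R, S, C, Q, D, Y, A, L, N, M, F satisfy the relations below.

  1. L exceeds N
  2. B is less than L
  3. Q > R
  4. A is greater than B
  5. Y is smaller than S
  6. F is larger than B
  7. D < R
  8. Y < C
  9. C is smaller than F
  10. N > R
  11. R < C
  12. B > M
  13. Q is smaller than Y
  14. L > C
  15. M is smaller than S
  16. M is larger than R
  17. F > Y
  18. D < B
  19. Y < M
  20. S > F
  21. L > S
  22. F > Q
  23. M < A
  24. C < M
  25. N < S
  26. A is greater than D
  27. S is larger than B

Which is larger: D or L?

L

D < R and R < Q give D < Q.
Then Q < Y extends the chain to Y.
Then Y < C extends the chain to C.
Then C < M extends the chain to M.
Then M < B extends the chain to B.
Then B < F extends the chain to F.
With F < S: D < R < Q < Y < C < M < B < F < S.
Then S < L extends the chain to L.
So D < L; L is the larger of the two.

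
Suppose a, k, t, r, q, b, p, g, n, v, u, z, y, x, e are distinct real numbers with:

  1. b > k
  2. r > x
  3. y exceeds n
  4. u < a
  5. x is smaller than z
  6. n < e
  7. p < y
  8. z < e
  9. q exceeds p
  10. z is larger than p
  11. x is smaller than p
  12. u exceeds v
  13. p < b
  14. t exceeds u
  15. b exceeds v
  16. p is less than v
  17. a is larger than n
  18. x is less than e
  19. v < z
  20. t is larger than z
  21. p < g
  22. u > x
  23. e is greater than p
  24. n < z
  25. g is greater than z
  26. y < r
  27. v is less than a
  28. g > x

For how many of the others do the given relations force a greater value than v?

7

The elements the relations force above v are z, e, u, b, g, a, t — no chain reaches any other.
That is 7.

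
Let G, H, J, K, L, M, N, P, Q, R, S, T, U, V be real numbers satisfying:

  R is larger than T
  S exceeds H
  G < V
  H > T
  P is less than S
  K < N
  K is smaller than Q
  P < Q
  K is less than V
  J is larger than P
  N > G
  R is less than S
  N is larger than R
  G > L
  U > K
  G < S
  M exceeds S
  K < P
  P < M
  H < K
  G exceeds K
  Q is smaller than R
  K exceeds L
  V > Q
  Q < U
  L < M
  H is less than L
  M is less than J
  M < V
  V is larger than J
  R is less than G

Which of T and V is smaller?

T < H and H < K give T < K.
Then K < P extends the chain to P.
With P < Q: T < H < K < P < Q.
Then Q < R extends the chain to R.
With R < G: T < H < K < P < Q < R < G.
Then G < S extends the chain to S.
With S < M: T < H < K < P < Q < R < G < S < M.
Then M < J extends the chain to J.
With J < V: T < H < K < P < Q < R < G < S < M < J < V.
So T < V; T is the smaller of the two.

T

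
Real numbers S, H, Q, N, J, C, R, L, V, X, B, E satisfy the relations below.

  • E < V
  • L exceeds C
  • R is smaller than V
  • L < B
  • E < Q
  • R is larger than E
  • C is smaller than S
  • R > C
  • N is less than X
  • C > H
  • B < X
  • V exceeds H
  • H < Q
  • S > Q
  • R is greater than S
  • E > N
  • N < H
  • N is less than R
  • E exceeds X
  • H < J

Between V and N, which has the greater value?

V

N < H and H < C give N < C.
Then C < L extends the chain to L.
Then L < B extends the chain to B.
Then B < X extends the chain to X.
With X < E: N < H < C < L < B < X < E.
With E < Q: N < H < C < L < B < X < E < Q.
Then Q < S extends the chain to S.
With S < R: N < H < C < L < B < X < E < Q < S < R.
With R < V: N < H < C < L < B < X < E < Q < S < R < V.
So N < V; V is the larger of the two.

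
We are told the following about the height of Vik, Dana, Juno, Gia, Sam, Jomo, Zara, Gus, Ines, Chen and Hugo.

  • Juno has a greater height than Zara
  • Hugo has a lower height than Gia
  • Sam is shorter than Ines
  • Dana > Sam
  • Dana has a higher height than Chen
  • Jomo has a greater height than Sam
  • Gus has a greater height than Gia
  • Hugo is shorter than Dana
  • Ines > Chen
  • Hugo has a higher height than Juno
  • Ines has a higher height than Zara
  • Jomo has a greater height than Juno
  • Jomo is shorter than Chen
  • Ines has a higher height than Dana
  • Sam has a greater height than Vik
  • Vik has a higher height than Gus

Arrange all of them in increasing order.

Each adjacent pair is fixed by a given relation: Zara < Juno; Juno < Hugo; Hugo < Gia; Gia < Gus; Gus < Vik; Vik < Sam; Sam < Jomo; Jomo < Chen; Chen < Dana; Dana < Ines. Chaining them end to end gives the full order.

Zara < Juno < Hugo < Gia < Gus < Vik < Sam < Jomo < Chen < Dana < Ines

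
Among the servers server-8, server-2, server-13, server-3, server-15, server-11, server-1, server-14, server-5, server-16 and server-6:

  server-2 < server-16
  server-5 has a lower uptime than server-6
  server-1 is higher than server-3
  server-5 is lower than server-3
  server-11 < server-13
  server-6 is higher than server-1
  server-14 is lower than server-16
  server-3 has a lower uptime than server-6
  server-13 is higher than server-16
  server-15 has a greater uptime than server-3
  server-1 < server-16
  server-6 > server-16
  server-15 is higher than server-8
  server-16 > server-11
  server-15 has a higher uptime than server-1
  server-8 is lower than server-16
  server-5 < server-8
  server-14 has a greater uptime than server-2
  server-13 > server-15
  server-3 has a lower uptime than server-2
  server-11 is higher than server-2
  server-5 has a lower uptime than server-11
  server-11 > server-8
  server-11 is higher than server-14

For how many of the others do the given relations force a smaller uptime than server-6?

The elements the relations force below server-6 are server-5, server-3, server-8, server-1, server-2, server-14, server-11, server-16 — no chain reaches any other.
That is 8.

8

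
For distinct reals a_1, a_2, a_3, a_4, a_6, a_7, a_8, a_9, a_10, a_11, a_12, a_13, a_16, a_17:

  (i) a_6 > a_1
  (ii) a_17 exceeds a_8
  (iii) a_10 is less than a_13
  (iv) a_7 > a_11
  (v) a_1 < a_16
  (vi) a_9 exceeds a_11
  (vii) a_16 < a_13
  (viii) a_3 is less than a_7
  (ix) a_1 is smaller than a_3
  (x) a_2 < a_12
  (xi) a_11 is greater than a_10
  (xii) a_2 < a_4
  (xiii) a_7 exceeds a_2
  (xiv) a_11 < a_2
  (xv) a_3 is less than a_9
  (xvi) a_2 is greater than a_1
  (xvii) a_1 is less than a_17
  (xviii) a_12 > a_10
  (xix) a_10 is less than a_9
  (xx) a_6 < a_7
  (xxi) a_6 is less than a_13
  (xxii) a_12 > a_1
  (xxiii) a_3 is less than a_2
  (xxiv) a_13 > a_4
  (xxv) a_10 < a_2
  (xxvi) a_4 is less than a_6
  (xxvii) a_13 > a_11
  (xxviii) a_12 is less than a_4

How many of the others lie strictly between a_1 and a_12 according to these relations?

2

The relations place a_1 below a_12. An element lies strictly between them when it is forced above a_1 and also forced below a_12.
Above a_1: {a_16, a_3, a_9, a_2, a_4, a_6, a_13, a_7, a_17}. Below a_12: {a_10, a_11, a_3, a_2}.
Intersection: {a_3, a_2} — 2.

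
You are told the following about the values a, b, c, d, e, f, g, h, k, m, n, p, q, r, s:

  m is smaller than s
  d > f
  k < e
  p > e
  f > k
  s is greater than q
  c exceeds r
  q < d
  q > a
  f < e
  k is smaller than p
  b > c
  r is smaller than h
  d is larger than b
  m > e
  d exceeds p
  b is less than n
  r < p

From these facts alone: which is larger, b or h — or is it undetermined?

undetermined

Following every chain through h: below h we get r.
b is not reached, and no chain runs the other way from b to h.
So the given relations leave the order of h and b undetermined.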